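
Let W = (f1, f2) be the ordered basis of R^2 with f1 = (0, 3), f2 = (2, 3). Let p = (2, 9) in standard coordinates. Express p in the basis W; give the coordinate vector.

Write p = c_1 f1 + c_2 f2 and solve for the c_i.
System: 0c_1 + 2c_2 = 2, 3c_1 + 3c_2 = 9; solving gives c_1 = 2, c_2 = 1.
Check: 2f1 + f2 = (2, 9).

(2, 1)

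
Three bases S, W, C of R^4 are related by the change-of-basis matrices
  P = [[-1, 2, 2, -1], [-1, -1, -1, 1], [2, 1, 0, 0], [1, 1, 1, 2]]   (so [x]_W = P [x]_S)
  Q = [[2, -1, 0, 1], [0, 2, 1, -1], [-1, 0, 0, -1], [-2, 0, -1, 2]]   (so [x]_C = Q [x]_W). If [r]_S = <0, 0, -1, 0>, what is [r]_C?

First [r]_W = P [r]_S = <-2, 1, 0, -1>.
Then [r]_C = Q [r]_W = <-6, 3, 3, 2>.

<-6, 3, 3, 2>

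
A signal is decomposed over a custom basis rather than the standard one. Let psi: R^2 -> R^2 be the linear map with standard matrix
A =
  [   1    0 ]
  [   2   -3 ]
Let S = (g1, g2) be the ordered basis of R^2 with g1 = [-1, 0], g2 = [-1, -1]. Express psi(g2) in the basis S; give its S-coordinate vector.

[2, -1]

Column 2 of [psi]_S is the S-coordinate vector of psi(g2).
In standard coordinates psi(g2) = A g2 = [-1, 1].
Converting to S: [-1, 1] = 2g1 - g2, so the coordinate vector is [2, -1].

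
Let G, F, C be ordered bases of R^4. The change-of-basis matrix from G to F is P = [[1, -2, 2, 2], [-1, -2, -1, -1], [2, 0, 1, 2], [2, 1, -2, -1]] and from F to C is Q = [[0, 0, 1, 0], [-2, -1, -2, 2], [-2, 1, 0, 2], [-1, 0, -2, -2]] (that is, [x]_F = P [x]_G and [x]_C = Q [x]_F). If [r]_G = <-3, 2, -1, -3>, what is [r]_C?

Apply P to get F-coordinates <-15, 3, -13, 1>, then Q to get C-coordinates.
The result is [r]_C = <-13, 55, 35, 39>.

<-13, 55, 35, 39>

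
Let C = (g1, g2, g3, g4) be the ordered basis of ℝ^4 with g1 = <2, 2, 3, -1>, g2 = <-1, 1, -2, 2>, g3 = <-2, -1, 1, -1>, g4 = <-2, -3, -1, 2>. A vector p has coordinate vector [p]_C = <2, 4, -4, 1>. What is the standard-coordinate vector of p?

<6, 9, -7, 12>

The coordinates say p = 2g1 + 4g2 - 4g3 + g4; adding the scaled basis vectors gives <6, 9, -7, 12>.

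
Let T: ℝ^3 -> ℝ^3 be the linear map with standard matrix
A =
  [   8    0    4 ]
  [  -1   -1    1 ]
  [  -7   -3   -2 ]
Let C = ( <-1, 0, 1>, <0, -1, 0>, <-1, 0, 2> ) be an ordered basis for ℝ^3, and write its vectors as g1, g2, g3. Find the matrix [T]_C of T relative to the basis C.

Let P have columns g1, ..., g3. Then [T]_C = P^(-1) A P.
Here det P = 1, so P^(-1) is integer; computing A P first and then P^(-1)(A P) gives [[3, -3, -3], [-2, -1, -3], [1, 3, 3]].

[[3, -3, -3], [-2, -1, -3], [1, 3, 3]]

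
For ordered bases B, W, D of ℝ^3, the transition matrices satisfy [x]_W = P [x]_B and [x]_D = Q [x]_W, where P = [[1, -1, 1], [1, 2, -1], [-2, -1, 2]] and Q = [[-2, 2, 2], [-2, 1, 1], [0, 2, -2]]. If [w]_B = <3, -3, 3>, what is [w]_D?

<-24, -21, -18>

Apply P to get W-coordinates <9, -6, 3>, then Q to get D-coordinates.
The result is [w]_D = <-24, -21, -18>.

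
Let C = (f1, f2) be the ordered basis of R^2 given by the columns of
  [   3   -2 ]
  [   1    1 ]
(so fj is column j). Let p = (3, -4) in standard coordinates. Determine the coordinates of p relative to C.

We seek scalars with c_1 f1 + c_2 f2 = p; equivalently solve M c = p where the columns of M are f1, f2.
System: 3c_1 - 2c_2 = 3, c_1 + c_2 = -4; solving gives c_1 = -1, c_2 = -3.
Check: -f1 - 3f2 = (3, -4).

(-1, -3)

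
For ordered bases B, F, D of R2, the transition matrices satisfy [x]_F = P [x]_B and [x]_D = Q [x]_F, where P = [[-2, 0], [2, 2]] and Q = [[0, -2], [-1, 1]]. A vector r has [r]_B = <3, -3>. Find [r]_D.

<0, 6>

First [r]_F = P [r]_B = <-6, 0>.
Then [r]_D = Q [r]_F = <0, 6>.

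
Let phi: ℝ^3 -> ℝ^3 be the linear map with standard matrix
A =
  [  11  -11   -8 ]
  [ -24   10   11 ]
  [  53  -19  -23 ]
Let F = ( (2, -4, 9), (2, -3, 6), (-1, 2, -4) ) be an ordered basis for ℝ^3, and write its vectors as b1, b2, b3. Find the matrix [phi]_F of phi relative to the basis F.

[[-3, 1, 1], [-1, 2, -2], [-2, -1, -1]]

The j-th column of [phi]_F is [phi(bj)]_F.
phi(b1) = A b1 = (-6, 11, -25) = -3b1 - b2 - 2b3, so column 1 is (-3, -1, -2).
Repeating for b2, b3 and assembling the columns gives [[-3, 1, 1], [-1, 2, -2], [-2, -1, -1]].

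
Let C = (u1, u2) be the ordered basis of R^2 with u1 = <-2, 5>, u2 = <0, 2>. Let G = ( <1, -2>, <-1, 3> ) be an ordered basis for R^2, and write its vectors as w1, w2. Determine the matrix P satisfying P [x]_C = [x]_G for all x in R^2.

[[-1, 2], [1, 2]]

Take x = uj: its C-coordinates are the j-th standard unit vector, so P e_j — column j of P — equals [uj]_G.
u1 = -w1 + w2, giving column 1 = <-1, 1>; repeating for each j gives P = [[-1, 2], [1, 2]].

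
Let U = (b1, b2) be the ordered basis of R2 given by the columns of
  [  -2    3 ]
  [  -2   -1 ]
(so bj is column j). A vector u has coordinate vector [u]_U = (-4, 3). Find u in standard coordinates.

By definition u = -4b1 + 3b2.
Summing componentwise gives (17, 5).

(17, 5)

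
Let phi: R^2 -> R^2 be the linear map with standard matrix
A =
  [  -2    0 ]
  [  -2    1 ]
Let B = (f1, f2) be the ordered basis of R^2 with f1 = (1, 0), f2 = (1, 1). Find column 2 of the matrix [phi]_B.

(-1, -1)

Compute phi(f2) = A f2 = (-2, -1) in standard coordinates.
Then write this in B-coordinates: solve for y in y_1 f1 + y_2 f2 = (-2, -1).
This gives y = (-1, -1), which is column 2 of [phi]_B.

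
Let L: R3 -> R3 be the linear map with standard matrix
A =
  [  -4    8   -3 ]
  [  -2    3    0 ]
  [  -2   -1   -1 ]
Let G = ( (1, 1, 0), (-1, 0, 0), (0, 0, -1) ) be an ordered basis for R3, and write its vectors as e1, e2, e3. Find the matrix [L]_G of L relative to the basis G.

[[1, 2, 0], [-3, -2, -3], [3, -2, -1]]

The j-th column of [L]_G is [L(ej)]_G.
L(e1) = A e1 = (4, 1, -3) = e1 - 3e2 + 3e3, so column 1 is (1, -3, 3).
Repeating for e2, e3 and assembling the columns gives [[1, 2, 0], [-3, -2, -3], [3, -2, -1]].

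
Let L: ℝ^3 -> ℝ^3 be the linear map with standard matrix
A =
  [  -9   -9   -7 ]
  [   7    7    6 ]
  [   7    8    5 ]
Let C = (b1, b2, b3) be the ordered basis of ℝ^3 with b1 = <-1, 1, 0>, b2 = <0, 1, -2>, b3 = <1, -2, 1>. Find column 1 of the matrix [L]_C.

<-1, -1, -1>

Column 1 of [L]_C is the C-coordinate vector of L(b1).
In standard coordinates L(b1) = A b1 = <0, 0, 1>.
Converting to C: <0, 0, 1> = -b1 - b2 - b3, so the coordinate vector is <-1, -1, -1>.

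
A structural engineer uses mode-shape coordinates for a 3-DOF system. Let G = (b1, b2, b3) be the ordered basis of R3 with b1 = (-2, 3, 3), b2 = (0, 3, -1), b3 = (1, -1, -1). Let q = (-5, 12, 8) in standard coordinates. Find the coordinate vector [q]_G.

Write q = c_1 b1 + ... + c_3 b3 and solve for the c_i.
Gaussian elimination on [M | q] yields c = (4, 1, 3).
Check: 4b1 + b2 + 3b3 = (-5, 12, 8).

(4, 1, 3)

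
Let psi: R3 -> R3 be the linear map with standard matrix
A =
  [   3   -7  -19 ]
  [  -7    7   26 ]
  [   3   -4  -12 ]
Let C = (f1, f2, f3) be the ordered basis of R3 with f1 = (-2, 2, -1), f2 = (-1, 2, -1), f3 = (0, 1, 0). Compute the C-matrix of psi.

Let P have columns f1, ..., f3. Then [psi]_C = P^(-1) A P.
Here det P = -1, so P^(-1) is integer; computing A P first and then P^(-1)(A P) gives [[-1, -1, 3], [3, 0, 1], [-2, -3, -1]].

[[-1, -1, 3], [3, 0, 1], [-2, -3, -1]]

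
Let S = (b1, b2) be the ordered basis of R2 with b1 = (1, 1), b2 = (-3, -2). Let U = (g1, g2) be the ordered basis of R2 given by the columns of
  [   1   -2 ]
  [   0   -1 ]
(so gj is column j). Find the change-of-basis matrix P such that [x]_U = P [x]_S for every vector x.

Take x = bj: its S-coordinates are the j-th standard unit vector, so P e_j — column j of P — equals [bj]_U.
b1 = -g1 - g2, giving column 1 = (-1, -1); repeating for each j gives P = [[-1, 1], [-1, 2]].

[[-1, 1], [-1, 2]]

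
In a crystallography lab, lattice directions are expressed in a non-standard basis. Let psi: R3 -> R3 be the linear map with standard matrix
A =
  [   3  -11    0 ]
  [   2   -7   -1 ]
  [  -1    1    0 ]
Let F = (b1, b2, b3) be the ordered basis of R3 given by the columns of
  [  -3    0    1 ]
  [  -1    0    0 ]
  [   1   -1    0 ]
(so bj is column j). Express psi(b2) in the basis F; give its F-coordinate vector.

[-1, -1, -3]

Compute psi(b2) = A b2 = [0, 1, 0] in standard coordinates.
Then write this in F-coordinates: solve for y in y_1 b1 + ... + y_3 b3 = [0, 1, 0].
This gives y = [-1, -1, -3], which is column 2 of [psi]_F.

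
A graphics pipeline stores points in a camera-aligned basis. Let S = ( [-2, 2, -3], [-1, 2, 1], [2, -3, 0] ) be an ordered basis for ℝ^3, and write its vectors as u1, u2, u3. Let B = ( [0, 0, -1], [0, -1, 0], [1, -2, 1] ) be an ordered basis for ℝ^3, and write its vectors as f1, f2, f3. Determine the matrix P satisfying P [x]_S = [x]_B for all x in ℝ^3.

[[1, -2, 2], [2, 0, -1], [-2, -1, 2]]

Take x = uj: its S-coordinates are the j-th standard unit vector, so P e_j — column j of P — equals [uj]_B.
u1 = f1 + 2f2 - 2f3, giving column 1 = [1, 2, -2]; repeating for each j gives P = [[1, -2, 2], [2, 0, -1], [-2, -1, 2]].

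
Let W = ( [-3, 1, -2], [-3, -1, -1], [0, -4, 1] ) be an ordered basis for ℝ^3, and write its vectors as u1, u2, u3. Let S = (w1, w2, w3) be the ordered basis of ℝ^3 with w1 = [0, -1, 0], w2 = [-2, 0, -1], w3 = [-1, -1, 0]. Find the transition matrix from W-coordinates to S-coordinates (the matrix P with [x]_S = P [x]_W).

[[0, 0, 2], [2, 1, -1], [-1, 1, 2]]

Column j of P is [uj]_S, since P maps W-coordinates to S-coordinates.
Expressing u1 in S: u1 = 0·w1 + 2w2 - w3, so column 1 of P is [0, 2, -1].
Doing the same for each uj gives P = [[0, 0, 2], [2, 1, -1], [-1, 1, 2]].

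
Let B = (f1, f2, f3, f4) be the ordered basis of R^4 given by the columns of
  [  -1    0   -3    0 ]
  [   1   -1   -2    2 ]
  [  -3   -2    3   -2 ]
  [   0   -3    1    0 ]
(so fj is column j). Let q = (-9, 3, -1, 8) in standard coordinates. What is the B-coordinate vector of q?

[q]_B is the unique c with M c = q, where M has columns f1, ..., f4.
Row-reducing the augmented matrix [M | q] gives c = (3, -2, 2, 1).
Check: 3f1 - 2f2 + 2f3 + f4 = (-9, 3, -1, 8).

(3, -2, 2, 1)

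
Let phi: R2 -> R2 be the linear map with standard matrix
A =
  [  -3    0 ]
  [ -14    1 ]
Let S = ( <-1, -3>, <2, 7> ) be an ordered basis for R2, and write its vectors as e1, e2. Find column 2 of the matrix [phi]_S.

Compute phi(e2) = A e2 = <-6, -21> in standard coordinates.
Then write this in S-coordinates: solve for y in y_1 e1 + y_2 e2 = <-6, -21>.
This gives y = <0, -3>, which is column 2 of [phi]_S.

<0, -3>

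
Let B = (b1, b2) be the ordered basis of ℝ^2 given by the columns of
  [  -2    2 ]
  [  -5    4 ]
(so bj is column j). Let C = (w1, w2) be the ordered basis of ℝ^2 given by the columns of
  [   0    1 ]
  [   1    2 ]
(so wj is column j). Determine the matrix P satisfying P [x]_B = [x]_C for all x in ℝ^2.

[[-1, 0], [-2, 2]]

Take x = bj: its B-coordinates are the j-th standard unit vector, so P e_j — column j of P — equals [bj]_C.
b1 = -w1 - 2w2, giving column 1 = [-1, -2]; repeating for each j gives P = [[-1, 0], [-2, 2]].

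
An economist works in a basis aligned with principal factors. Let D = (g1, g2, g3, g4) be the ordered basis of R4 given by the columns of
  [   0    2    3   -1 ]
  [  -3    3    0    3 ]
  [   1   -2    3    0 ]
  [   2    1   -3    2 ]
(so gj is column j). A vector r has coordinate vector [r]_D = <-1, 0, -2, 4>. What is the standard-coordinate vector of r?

<-10, 15, -7, 12>

r = M [r]_D, where M has columns g1, ..., g4.
Carrying out the matrix-vector product, r = <-10, 15, -7, 12>.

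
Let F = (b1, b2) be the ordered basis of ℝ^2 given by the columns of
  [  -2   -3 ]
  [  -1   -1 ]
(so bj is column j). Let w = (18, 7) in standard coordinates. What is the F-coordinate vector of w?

Write w = c_1 b1 + c_2 b2 and solve for the c_i.
System: -2c_1 - 3c_2 = 18, -c_1 - c_2 = 7; solving gives c_1 = -3, c_2 = -4.
Check: -3b1 - 4b2 = (18, 7).

(-3, -4)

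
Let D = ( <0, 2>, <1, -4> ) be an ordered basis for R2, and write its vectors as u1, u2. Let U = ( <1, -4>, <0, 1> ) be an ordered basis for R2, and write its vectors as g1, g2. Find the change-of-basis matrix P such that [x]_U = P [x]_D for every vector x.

[[0, 1], [2, 0]]

Let M have columns uj and N have columns gj. Then for every x, N [x]_U = x = M [x]_D, so P = N^(-1) M.
Since det N = 1, N^(-1) has integer entries; multiplying gives P = [[0, 1], [2, 0]].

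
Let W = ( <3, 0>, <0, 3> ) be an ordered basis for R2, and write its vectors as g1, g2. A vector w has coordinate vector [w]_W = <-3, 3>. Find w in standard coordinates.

<-9, 9>

The coordinates say w = -3g1 + 3g2; adding the scaled basis vectors gives <-9, 9>.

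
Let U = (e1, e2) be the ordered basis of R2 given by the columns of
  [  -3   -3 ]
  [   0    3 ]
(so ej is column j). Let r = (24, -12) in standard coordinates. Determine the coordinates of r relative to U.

(-4, -4)

Write r = c_1 e1 + c_2 e2 and solve for the c_i.
System: -3c_1 - 3c_2 = 24, 0c_1 + 3c_2 = -12; solving gives c_1 = -4, c_2 = -4.
Check: -4e1 - 4e2 = (24, -12).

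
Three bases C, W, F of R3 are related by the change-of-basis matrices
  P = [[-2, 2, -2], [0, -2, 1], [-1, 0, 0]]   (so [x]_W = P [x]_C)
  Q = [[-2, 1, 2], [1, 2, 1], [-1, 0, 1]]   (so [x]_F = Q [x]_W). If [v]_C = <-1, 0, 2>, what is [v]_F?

<8, 3, 3>

Apply P to get W-coordinates <-2, 2, 1>, then Q to get F-coordinates.
The result is [v]_F = <8, 3, 3>.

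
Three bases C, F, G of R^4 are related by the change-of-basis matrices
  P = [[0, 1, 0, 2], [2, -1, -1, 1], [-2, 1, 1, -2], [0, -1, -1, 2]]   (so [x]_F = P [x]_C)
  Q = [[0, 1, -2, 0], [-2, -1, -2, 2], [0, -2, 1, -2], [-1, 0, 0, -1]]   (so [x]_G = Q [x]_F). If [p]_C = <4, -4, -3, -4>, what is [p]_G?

<25, 25, -27, 13>

Composing the changes, [p]_G = Q P [p]_C.
Q P = [[6, -3, -3, 5], [2, -5, -3, 3], [-6, 5, 5, -8], [0, 0, 1, -4]]; applying this to <4, -4, -3, -4> gives <25, 25, -27, 13>.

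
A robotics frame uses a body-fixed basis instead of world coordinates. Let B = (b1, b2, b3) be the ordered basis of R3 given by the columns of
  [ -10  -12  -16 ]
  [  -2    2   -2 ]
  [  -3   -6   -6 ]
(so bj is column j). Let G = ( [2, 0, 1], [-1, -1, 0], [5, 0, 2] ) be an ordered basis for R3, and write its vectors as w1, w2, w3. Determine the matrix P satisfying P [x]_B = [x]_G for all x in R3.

Column j of P is [bj]_G, since P maps B-coordinates to G-coordinates.
Expressing b1 in G: b1 = w1 + 2w2 - 2w3, so column 1 of P is [1, 2, -2].
Doing the same for each bj gives P = [[1, -2, -2], [2, -2, 2], [-2, -2, -2]].

[[1, -2, -2], [2, -2, 2], [-2, -2, -2]]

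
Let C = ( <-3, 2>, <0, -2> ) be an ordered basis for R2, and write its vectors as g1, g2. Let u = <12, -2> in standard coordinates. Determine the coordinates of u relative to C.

<-4, -3>

[u]_C is the unique c with M c = u, where M has columns g1, g2.
System: -3c_1 + 0c_2 = 12, 2c_1 - 2c_2 = -2; solving gives c_1 = -4, c_2 = -3.
Check: -4g1 - 3g2 = <12, -2>.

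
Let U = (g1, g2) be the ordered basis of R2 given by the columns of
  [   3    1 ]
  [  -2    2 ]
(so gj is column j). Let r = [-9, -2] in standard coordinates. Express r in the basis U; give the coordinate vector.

[-2, -3]

We seek scalars with c_1 g1 + c_2 g2 = r; equivalently solve M c = r where the columns of M are g1, g2.
System: 3c_1 + c_2 = -9, -2c_1 + 2c_2 = -2; solving gives c_1 = -2, c_2 = -3.
Check: -2g1 - 3g2 = [-9, -2].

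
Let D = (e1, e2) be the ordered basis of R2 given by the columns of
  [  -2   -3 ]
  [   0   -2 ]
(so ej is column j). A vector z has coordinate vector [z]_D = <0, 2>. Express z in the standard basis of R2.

<-6, -4>

By definition z = 0·e1 + 2e2.
Summing componentwise gives <-6, -4>.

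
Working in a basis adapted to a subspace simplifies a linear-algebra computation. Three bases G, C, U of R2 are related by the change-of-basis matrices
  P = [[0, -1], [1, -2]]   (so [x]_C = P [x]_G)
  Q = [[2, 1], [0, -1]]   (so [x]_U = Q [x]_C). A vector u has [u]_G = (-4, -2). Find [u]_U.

(4, 0)

First [u]_C = P [u]_G = (2, 0).
Then [u]_U = Q [u]_C = (4, 0).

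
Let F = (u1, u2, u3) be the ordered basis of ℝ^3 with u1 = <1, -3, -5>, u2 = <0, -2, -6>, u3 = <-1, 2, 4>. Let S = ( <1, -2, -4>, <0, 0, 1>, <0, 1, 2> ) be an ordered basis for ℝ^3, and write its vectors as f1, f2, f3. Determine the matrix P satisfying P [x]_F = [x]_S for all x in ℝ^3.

Let M have columns uj and N have columns fj. Then for every x, N [x]_S = x = M [x]_F, so P = N^(-1) M.
Since det N = -1, N^(-1) has integer entries; multiplying gives P = [[1, 0, -1], [1, -2, 0], [-1, -2, 0]].

[[1, 0, -1], [1, -2, 0], [-1, -2, 0]]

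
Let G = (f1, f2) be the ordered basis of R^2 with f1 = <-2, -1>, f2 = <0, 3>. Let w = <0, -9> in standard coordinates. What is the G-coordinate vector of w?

<0, -3>

Write w = c_1 f1 + c_2 f2 and solve for the c_i.
System: -2c_1 + 0c_2 = 0, -c_1 + 3c_2 = -9; solving gives c_1 = 0, c_2 = -3.
Check: 0·f1 - 3f2 = <0, -9>.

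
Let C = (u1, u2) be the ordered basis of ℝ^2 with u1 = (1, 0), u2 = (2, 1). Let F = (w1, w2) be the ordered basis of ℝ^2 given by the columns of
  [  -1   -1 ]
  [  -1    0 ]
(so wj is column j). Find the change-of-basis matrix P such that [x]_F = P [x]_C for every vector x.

[[0, -1], [-1, -1]]

Let M have columns uj and N have columns wj. Then for every x, N [x]_F = x = M [x]_C, so P = N^(-1) M.
Since det N = -1, N^(-1) has integer entries; multiplying gives P = [[0, -1], [-1, -1]].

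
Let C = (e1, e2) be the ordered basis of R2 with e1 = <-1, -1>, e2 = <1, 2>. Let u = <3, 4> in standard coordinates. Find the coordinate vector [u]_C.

<-2, 1>

We seek scalars with c_1 e1 + c_2 e2 = u; equivalently solve M c = u where the columns of M are e1, e2.
System: -c_1 + c_2 = 3, -c_1 + 2c_2 = 4; solving gives c_1 = -2, c_2 = 1.
Check: -2e1 + e2 = <3, 4>.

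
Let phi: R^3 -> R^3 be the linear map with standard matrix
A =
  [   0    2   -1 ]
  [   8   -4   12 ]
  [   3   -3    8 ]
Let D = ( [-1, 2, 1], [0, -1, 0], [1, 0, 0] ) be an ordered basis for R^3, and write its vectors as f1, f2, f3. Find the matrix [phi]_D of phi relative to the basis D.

[[-1, 3, 3], [2, 2, -2], [2, 1, 3]]

The j-th column of [phi]_D is [phi(fj)]_D.
phi(f1) = A f1 = [3, -4, -1] = -f1 + 2f2 + 2f3, so column 1 is [-1, 2, 2].
Repeating for f2, f3 and assembling the columns gives [[-1, 3, 3], [2, 2, -2], [2, 1, 3]].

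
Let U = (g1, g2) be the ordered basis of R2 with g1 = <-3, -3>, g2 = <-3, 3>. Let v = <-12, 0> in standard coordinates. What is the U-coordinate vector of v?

[v]_U is the unique c with M c = v, where M has columns g1, g2.
System: -3c_1 - 3c_2 = -12, -3c_1 + 3c_2 = 0; solving gives c_1 = 2, c_2 = 2.
Check: 2g1 + 2g2 = <-12, 0>.

<2, 2>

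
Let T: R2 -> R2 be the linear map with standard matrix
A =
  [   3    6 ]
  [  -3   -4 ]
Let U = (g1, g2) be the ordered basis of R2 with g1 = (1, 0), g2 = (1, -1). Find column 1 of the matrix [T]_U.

Column 1 of [T]_U is the U-coordinate vector of T(g1).
In standard coordinates T(g1) = A g1 = (3, -3).
Converting to U: (3, -3) = 0·g1 + 3g2, so the coordinate vector is (0, 3).

(0, 3)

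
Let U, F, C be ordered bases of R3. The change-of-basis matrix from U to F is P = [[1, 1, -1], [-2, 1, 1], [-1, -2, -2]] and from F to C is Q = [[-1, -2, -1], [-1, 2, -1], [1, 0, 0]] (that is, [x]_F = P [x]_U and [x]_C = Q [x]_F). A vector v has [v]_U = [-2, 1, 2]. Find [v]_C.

[-7, 21, -3]

Composing the changes, [v]_C = Q P [v]_U.
Q P = [[4, -1, 1], [-4, 3, 5], [1, 1, -1]]; applying this to [-2, 1, 2] gives [-7, 21, -3].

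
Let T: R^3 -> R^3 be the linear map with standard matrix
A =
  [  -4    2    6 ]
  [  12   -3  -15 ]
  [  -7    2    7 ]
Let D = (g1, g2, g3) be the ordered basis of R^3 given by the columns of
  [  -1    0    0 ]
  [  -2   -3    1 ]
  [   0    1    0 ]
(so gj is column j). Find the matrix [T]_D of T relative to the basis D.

[[0, 0, -2], [3, 1, 2], [3, -3, -1]]

With P the matrix whose columns are g1, ..., g3, [T]_D = P^(-1) A P.
Column by column: T(g1) = A g1 = [0, -6, 3]; its D-coordinates [0, 3, 3] give column 1.
Continuing for each basis vector yields [T]_D = [[0, 0, -2], [3, 1, 2], [3, -3, -1]].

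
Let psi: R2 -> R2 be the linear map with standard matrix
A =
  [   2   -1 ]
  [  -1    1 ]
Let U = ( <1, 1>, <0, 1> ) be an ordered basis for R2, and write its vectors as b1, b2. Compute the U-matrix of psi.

[[1, -1], [-1, 2]]

Let P have columns b1, b2. Then [psi]_U = P^(-1) A P.
Here det P = 1, so P^(-1) is integer; computing A P first and then P^(-1)(A P) gives [[1, -1], [-1, 2]].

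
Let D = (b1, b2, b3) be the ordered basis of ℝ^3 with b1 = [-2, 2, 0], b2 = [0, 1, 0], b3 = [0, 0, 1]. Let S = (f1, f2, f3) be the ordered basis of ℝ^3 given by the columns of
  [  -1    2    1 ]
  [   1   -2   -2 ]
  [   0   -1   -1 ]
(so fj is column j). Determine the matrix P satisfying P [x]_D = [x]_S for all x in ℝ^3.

Let M have columns bj and N have columns fj. Then for every x, N [x]_S = x = M [x]_D, so P = N^(-1) M.
Since det N = 1, N^(-1) has integer entries; multiplying gives P = [[2, 1, -2], [0, 1, -1], [0, -1, 0]].

[[2, 1, -2], [0, 1, -1], [0, -1, 0]]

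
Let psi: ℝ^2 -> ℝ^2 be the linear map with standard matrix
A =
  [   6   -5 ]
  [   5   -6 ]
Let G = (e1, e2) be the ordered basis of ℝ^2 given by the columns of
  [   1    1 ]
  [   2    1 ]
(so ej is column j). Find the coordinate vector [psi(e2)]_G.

[-2, 3]

Column 2 of [psi]_G is the G-coordinate vector of psi(e2).
In standard coordinates psi(e2) = A e2 = [1, -1].
Converting to G: [1, -1] = -2e1 + 3e2, so the coordinate vector is [-2, 3].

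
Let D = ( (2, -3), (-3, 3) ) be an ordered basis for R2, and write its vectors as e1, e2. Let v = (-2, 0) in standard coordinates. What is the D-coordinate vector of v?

(2, 2)

Write v = c_1 e1 + c_2 e2 and solve for the c_i.
System: 2c_1 - 3c_2 = -2, -3c_1 + 3c_2 = 0; solving gives c_1 = 2, c_2 = 2.
Check: 2e1 + 2e2 = (-2, 0).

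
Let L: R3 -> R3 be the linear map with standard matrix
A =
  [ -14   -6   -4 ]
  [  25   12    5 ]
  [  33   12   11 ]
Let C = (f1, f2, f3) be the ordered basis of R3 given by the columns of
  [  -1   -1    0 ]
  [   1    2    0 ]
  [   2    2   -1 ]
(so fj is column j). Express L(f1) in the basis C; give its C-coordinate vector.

Column 1 of [L]_C is the C-coordinate vector of L(f1).
In standard coordinates L(f1) = A f1 = [0, -3, 1].
Converting to C: [0, -3, 1] = 3f1 - 3f2 - f3, so the coordinate vector is [3, -3, -1].

[3, -3, -1]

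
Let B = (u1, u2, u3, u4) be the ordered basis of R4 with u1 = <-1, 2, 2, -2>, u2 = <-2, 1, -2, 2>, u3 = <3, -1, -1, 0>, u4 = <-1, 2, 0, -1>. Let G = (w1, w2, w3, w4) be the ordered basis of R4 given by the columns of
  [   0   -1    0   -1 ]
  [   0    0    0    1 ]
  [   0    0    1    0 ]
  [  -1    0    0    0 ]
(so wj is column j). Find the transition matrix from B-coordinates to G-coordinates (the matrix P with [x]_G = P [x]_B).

Let M have columns uj and N have columns wj. Then for every x, N [x]_G = x = M [x]_B, so P = N^(-1) M.
Since det N = 1, N^(-1) has integer entries; multiplying gives P = [[2, -2, 0, 1], [-1, 1, -2, -1], [2, -2, -1, 0], [2, 1, -1, 2]].

[[2, -2, 0, 1], [-1, 1, -2, -1], [2, -2, -1, 0], [2, 1, -1, 2]]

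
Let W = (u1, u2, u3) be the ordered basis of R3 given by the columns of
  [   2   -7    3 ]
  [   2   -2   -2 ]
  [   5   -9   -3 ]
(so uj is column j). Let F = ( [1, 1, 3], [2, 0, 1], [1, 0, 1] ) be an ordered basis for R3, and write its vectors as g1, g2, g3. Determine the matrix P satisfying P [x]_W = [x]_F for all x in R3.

[[2, -2, -2], [1, -2, 2], [-2, -1, 1]]

Take x = uj: its W-coordinates are the j-th standard unit vector, so P e_j — column j of P — equals [uj]_F.
u1 = 2g1 + g2 - 2g3, giving column 1 = [2, 1, -2]; repeating for each j gives P = [[2, -2, -2], [1, -2, 2], [-2, -1, 1]].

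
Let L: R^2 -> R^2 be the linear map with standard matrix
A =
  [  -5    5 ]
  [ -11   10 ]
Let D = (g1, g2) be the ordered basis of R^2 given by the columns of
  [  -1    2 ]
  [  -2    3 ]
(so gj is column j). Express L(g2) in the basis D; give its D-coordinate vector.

Column 2 of [L]_D is the D-coordinate vector of L(g2).
In standard coordinates L(g2) = A g2 = <5, 8>.
Converting to D: <5, 8> = -g1 + 2g2, so the coordinate vector is <-1, 2>.

<-1, 2>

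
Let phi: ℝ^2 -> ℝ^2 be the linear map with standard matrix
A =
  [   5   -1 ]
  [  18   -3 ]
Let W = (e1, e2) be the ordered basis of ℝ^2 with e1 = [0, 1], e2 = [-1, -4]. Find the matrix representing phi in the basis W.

With P the matrix whose columns are e1, e2, [phi]_W = P^(-1) A P.
Column by column: phi(e1) = A e1 = [-1, -3]; its W-coordinates [1, 1] give column 1.
Continuing for each basis vector yields [phi]_W = [[1, -2], [1, 1]].

[[1, -2], [1, 1]]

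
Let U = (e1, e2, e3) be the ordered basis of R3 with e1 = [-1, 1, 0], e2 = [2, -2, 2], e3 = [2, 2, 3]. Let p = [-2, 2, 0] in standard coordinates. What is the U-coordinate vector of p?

[2, 0, 0]

We seek scalars with c_1 e1 + ... + c_3 e3 = p; equivalently solve M c = p where the columns of M are e1, ..., e3.
Solving this 3x3 system gives c = (2, 0, 0).
Check: 2e1 + 0·e2 + 0·e3 = [-2, 2, 0].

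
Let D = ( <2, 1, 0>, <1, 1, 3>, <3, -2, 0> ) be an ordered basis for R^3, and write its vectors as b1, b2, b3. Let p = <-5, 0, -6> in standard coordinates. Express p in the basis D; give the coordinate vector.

<0, -2, -1>

We seek scalars with c_1 b1 + ... + c_3 b3 = p; equivalently solve M c = p where the columns of M are b1, ..., b3.
Row-reducing the augmented matrix [M | p] gives c = (0, -2, -1).
Check: 0·b1 - 2b2 - b3 = <-5, 0, -6>.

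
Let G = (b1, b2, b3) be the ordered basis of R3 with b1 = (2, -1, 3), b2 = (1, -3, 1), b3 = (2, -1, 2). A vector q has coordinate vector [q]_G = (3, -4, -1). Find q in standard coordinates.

The coordinates say q = 3b1 - 4b2 - b3; adding the scaled basis vectors gives (0, 10, 3).

(0, 10, 3)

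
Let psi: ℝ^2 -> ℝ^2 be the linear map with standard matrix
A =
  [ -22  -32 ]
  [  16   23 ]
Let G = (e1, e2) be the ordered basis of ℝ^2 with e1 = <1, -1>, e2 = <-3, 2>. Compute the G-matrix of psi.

[[1, 2], [-3, 0]]

The j-th column of [psi]_G is [psi(ej)]_G.
psi(e1) = A e1 = <10, -7> = e1 - 3e2, so column 1 is <1, -3>.
Repeating for e2 and assembling the columns gives [[1, 2], [-3, 0]].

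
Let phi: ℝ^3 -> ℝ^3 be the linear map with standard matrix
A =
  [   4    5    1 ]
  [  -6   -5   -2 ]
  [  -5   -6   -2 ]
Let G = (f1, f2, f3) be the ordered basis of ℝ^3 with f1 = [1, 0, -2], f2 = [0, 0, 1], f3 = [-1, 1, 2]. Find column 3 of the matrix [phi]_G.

[0, 1, -3]

Compute phi(f3) = A f3 = [3, -3, -5] in standard coordinates.
Then write this in G-coordinates: solve for y in y_1 f1 + ... + y_3 f3 = [3, -3, -5].
This gives y = [0, 1, -3], which is column 3 of [phi]_G.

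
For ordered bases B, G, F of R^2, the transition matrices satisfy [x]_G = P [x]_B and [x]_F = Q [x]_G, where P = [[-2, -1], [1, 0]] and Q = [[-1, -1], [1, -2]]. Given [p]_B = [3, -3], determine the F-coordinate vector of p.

First [p]_G = P [p]_B = [-3, 3].
Then [p]_F = Q [p]_G = [0, -9].

[0, -9]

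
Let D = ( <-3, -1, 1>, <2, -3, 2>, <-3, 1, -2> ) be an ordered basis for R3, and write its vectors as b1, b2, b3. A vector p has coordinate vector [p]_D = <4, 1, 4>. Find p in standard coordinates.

p = M [p]_D, where M has columns b1, ..., b3.
Carrying out the matrix-vector product, p = <-22, -3, -2>.

<-22, -3, -2>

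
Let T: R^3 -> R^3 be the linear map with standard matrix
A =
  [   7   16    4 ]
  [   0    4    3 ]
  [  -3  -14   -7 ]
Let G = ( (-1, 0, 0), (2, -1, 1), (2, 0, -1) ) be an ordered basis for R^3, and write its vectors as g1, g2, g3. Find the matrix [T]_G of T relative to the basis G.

[[1, 0, 0], [0, 1, 3], [-3, 0, 2]]

With P the matrix whose columns are g1, ..., g3, [T]_G = P^(-1) A P.
Column by column: T(g1) = A g1 = (-7, 0, 3); its G-coordinates (1, 0, -3) give column 1.
Continuing for each basis vector yields [T]_G = [[1, 0, 0], [0, 1, 3], [-3, 0, 2]].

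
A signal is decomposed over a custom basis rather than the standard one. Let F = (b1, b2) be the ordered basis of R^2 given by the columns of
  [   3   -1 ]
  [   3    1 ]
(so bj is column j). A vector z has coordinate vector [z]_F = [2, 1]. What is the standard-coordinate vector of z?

[5, 7]

z = M [z]_F, where M has columns b1, b2.
Carrying out the matrix-vector product, z = [5, 7].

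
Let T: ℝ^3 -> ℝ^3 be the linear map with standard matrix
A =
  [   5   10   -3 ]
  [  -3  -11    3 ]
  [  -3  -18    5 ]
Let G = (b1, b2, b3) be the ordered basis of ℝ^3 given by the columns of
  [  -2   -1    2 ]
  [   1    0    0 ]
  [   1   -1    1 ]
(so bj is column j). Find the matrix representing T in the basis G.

With P the matrix whose columns are b1, ..., b3, [T]_G = P^(-1) A P.
Column by column: T(b1) = A b1 = <-3, -2, -7>; its G-coordinates <-2, 3, -2> give column 1.
Continuing for each basis vector yields [T]_G = [[-2, 0, -3], [3, 2, -3], [-2, 0, -1]].

[[-2, 0, -3], [3, 2, -3], [-2, 0, -1]]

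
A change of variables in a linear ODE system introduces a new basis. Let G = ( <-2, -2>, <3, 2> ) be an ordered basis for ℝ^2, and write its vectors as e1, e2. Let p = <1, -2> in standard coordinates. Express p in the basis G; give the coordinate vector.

<4, 3>

Write p = c_1 e1 + c_2 e2 and solve for the c_i.
System: -2c_1 + 3c_2 = 1, -2c_1 + 2c_2 = -2; solving gives c_1 = 4, c_2 = 3.
Check: 4e1 + 3e2 = <1, -2>.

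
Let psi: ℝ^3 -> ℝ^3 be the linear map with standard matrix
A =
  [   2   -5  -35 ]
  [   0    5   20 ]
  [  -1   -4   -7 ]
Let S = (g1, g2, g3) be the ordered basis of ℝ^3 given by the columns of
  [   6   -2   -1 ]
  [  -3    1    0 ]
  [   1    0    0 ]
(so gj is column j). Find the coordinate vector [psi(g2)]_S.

Column 2 of [psi]_S is the S-coordinate vector of psi(g2).
In standard coordinates psi(g2) = A g2 = [-9, 5, -2].
Converting to S: [-9, 5, -2] = -2g1 - g2 - g3, so the coordinate vector is [-2, -1, -1].

[-2, -1, -1]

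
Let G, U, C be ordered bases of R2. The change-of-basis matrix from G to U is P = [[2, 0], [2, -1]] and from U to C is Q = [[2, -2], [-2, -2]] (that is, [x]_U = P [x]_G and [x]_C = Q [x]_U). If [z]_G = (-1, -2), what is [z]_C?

Apply P to get U-coordinates (-2, 0), then Q to get C-coordinates.
The result is [z]_C = (-4, 4).

(-4, 4)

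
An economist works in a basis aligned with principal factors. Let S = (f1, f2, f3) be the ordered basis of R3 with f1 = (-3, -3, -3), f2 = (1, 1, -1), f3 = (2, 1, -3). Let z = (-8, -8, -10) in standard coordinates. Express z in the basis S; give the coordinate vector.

(3, 1, 0)

[z]_S is the unique c with M c = z, where M has columns f1, ..., f3.
Gaussian elimination on [M | z] yields c = (3, 1, 0).
Check: 3f1 + f2 + 0·f3 = (-8, -8, -10).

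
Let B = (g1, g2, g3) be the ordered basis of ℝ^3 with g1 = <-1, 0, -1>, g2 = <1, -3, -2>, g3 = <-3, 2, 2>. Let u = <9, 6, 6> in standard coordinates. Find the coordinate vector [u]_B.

[u]_B is the unique c with M c = u, where M has columns g1, ..., g3.
Row-reducing the augmented matrix [M | u] gives c = (-4, -4, -3).
Check: -4g1 - 4g2 - 3g3 = <9, 6, 6>.

<-4, -4, -3>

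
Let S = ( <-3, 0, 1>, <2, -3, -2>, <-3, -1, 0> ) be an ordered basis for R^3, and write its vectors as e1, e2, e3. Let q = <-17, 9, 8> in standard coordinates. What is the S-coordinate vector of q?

<0, -4, 3>

Write q = c_1 e1 + ... + c_3 e3 and solve for the c_i.
Solving this 3x3 system gives c = (0, -4, 3).
Check: 0·e1 - 4e2 + 3e3 = <-17, 9, 8>.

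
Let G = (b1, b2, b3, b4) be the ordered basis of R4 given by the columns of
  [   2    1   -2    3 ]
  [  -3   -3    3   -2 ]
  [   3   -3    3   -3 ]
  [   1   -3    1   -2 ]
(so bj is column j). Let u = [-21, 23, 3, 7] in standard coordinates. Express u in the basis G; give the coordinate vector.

We seek scalars with c_1 b1 + ... + c_4 b4 = u; equivalently solve M c = u where the columns of M are b1, ..., b4.
Gaussian elimination on [M | u] yields c = (-4, -1, 0, -4).
Check: -4b1 - b2 + 0·b3 - 4b4 = [-21, 23, 3, 7].

[-4, -1, 0, -4]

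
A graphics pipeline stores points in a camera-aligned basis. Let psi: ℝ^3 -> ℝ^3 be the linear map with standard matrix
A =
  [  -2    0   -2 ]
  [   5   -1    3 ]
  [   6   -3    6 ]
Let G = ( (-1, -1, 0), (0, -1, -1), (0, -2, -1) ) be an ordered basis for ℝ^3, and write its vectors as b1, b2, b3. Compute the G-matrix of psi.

The j-th column of [psi]_G is [psi(bj)]_G.
psi(b1) = A b1 = (2, -4, -3) = -2b1 + 0·b2 + 3b3, so column 1 is (-2, 0, 3).
Repeating for b2, b3 and assembling the columns gives [[-2, -2, -2], [0, 2, -3], [3, 1, 3]].

[[-2, -2, -2], [0, 2, -3], [3, 1, 3]]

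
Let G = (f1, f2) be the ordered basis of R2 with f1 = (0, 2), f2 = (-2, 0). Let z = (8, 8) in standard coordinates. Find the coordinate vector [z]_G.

(4, -4)

[z]_G is the unique c with M c = z, where M has columns f1, f2.
System: 0c_1 - 2c_2 = 8, 2c_1 + 0c_2 = 8; solving gives c_1 = 4, c_2 = -4.
Check: 4f1 - 4f2 = (8, 8).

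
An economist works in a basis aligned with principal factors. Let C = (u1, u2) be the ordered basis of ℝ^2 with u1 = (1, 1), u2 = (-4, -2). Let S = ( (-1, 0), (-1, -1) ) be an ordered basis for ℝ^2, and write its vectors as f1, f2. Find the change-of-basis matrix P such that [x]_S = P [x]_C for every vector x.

Column j of P is [uj]_S, since P maps C-coordinates to S-coordinates.
Expressing u1 in S: u1 = 0·f1 - f2, so column 1 of P is (0, -1).
Doing the same for each uj gives P = [[0, 2], [-1, 2]].

[[0, 2], [-1, 2]]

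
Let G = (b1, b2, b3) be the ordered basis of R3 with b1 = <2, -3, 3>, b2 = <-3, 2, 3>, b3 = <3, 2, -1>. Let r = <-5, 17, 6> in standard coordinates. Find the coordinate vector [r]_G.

[r]_G is the unique c with M c = r, where M has columns b1, ..., b3.
Solving this 3x3 system gives c = (-1, 4, 3).
Check: -b1 + 4b2 + 3b3 = <-5, 17, 6>.

<-1, 4, 3>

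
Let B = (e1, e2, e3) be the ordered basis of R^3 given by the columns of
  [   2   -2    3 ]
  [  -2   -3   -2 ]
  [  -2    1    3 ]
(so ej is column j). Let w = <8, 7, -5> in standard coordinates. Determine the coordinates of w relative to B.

[w]_B is the unique c with M c = w, where M has columns e1, ..., e3.
Solving this 3x3 system gives c = (1, -3, 0).
Check: e1 - 3e2 + 0·e3 = <8, 7, -5>.

<1, -3, 0>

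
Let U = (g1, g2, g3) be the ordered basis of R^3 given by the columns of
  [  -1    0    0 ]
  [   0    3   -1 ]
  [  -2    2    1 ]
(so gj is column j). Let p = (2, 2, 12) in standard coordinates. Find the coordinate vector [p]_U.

(-2, 2, 4)

We seek scalars with c_1 g1 + ... + c_3 g3 = p; equivalently solve M c = p where the columns of M are g1, ..., g3.
Solving this 3x3 system gives c = (-2, 2, 4).
Check: -2g1 + 2g2 + 4g3 = (2, 2, 12).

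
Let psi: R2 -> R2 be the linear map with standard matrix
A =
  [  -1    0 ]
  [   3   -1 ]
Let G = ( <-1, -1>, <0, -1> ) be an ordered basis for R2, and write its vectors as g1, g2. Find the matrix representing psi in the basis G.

[[-1, 0], [3, -1]]

With P the matrix whose columns are g1, g2, [psi]_G = P^(-1) A P.
Column by column: psi(g1) = A g1 = <1, -2>; its G-coordinates <-1, 3> give column 1.
Continuing for each basis vector yields [psi]_G = [[-1, 0], [3, -1]].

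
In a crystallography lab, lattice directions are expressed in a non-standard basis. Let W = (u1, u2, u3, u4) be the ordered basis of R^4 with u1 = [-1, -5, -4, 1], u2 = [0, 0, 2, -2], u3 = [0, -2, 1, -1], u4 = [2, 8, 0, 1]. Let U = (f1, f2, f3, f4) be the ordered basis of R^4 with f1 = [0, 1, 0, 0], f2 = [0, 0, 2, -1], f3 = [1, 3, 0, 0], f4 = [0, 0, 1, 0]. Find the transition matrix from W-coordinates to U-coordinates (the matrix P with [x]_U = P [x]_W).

Take x = uj: its W-coordinates are the j-th standard unit vector, so P e_j — column j of P — equals [uj]_U.
u1 = -2f1 - f2 - f3 - 2f4, giving column 1 = [-2, -1, -1, -2]; repeating for each j gives P = [[-2, 0, -2, 2], [-1, 2, 1, -1], [-1, 0, 0, 2], [-2, -2, -1, 2]].

[[-2, 0, -2, 2], [-1, 2, 1, -1], [-1, 0, 0, 2], [-2, -2, -1, 2]]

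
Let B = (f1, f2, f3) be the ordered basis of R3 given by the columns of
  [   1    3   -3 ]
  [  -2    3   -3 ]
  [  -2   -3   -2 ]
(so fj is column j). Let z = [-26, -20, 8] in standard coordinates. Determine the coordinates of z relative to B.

[z]_B is the unique c with M c = z, where M has columns f1, ..., f3.
Solving this 3x3 system gives c = (-2, -4, 4).
Check: -2f1 - 4f2 + 4f3 = [-26, -20, 8].

[-2, -4, 4]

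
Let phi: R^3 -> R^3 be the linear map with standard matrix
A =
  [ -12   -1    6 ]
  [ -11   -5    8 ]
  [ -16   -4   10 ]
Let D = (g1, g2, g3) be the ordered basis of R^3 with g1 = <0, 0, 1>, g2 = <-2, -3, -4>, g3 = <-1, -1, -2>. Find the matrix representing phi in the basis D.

With P the matrix whose columns are g1, ..., g3, [phi]_D = P^(-1) A P.
Column by column: phi(g1) = A g1 = <6, 8, 10>; its D-coordinates <-2, -2, -2> give column 1.
Continuing for each basis vector yields [phi]_D = [[-2, -2, -2], [-2, -2, 1], [-2, 1, -3]].

[[-2, -2, -2], [-2, -2, 1], [-2, 1, -3]]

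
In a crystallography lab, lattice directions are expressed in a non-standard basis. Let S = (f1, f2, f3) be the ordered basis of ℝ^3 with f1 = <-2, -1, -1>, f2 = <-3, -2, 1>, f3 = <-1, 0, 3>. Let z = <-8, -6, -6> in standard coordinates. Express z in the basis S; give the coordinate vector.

Write z = c_1 f1 + ... + c_3 f3 and solve for the c_i.
Row-reducing the augmented matrix [M | z] gives c = (2, 2, -2).
Check: 2f1 + 2f2 - 2f3 = <-8, -6, -6>.

<2, 2, -2>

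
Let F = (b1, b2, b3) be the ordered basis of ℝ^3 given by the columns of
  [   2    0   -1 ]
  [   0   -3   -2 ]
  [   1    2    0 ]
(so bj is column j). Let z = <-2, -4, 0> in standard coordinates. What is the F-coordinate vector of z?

<0, 0, 2>

Write z = c_1 b1 + ... + c_3 b3 and solve for the c_i.
Row-reducing the augmented matrix [M | z] gives c = (0, 0, 2).
Check: 0·b1 + 0·b2 + 2b3 = <-2, -4, 0>.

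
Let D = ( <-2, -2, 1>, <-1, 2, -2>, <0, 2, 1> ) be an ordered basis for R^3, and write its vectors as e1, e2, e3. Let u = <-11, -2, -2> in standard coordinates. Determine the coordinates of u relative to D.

<4, 3, 0>

Write u = c_1 e1 + ... + c_3 e3 and solve for the c_i.
Row-reducing the augmented matrix [M | u] gives c = (4, 3, 0).
Check: 4e1 + 3e2 + 0·e3 = <-11, -2, -2>.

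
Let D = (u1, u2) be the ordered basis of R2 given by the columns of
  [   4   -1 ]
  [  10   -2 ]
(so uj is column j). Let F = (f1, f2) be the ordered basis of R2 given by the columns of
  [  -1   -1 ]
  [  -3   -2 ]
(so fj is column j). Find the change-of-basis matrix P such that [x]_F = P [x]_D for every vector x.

[[-2, 0], [-2, 1]]

Column j of P is [uj]_F, since P maps D-coordinates to F-coordinates.
Expressing u1 in F: u1 = -2f1 - 2f2, so column 1 of P is (-2, -2).
Doing the same for each uj gives P = [[-2, 0], [-2, 1]].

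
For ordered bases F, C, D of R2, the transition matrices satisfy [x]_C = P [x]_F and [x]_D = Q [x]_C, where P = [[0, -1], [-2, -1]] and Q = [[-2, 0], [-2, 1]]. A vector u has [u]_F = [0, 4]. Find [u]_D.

[8, 4]

Composing the changes, [u]_D = Q P [u]_F.
Q P = [[0, 2], [-2, 1]]; applying this to [0, 4] gives [8, 4].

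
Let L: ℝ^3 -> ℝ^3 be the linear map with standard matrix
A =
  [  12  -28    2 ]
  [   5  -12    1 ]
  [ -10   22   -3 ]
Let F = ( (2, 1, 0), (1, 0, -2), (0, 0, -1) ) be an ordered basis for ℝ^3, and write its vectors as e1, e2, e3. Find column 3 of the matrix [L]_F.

(-1, 0, -3)

Compute L(e3) = A e3 = (-2, -1, 3) in standard coordinates.
Then write this in F-coordinates: solve for y in y_1 e1 + ... + y_3 e3 = (-2, -1, 3).
This gives y = (-1, 0, -3), which is column 3 of [L]_F.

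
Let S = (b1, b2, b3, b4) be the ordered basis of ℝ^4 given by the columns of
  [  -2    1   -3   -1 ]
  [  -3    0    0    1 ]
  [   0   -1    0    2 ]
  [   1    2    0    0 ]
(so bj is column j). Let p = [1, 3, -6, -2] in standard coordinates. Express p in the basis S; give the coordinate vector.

We seek scalars with c_1 b1 + ... + c_4 b4 = p; equivalently solve M c = p where the columns of M are b1, ..., b4.
Solving this 4x4 system gives c = (-2, 0, 2, -3).
Check: -2b1 + 0·b2 + 2b3 - 3b4 = [1, 3, -6, -2].

[-2, 0, 2, -3]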